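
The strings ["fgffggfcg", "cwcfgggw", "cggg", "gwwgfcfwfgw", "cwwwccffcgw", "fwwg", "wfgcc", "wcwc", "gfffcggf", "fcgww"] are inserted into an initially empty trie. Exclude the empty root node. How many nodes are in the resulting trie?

Trace insertions, counting only characters that open a new branch:
  "fgffggfcg" → 9 new (f, g, f, f, g, g, f, c, g)
  "cwcfgggw" → 8 new (c, w, c, f, g, g, g, w)
  "cggg" → prefix "c" already present; 3 new (g, g, g)
  "gwwgfcfwfgw" → 11 new (g, w, w, g, f, c, f, w, f, g, w)
  "cwwwccffcgw" → prefix "cw" already present; 9 new (w, w, c, c, f, f, c, g, w)
  "fwwg" → prefix "f" already present; 3 new (w, w, g)
  "wfgcc" → 5 new (w, f, g, c, c)
  "wcwc" → prefix "w" already present; 3 new (c, w, c)
  "gfffcggf" → prefix "g" already present; 7 new (f, f, f, c, g, g, f)
  "fcgww" → prefix "f" already present; 4 new (c, g, w, w)
Total nodes = 9 + 8 + 3 + 11 + 9 + 3 + 5 + 3 + 7 + 4 = 62

62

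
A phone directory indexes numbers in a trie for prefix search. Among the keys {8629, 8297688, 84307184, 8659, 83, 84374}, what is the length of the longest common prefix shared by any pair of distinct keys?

Equivalently: take the maximum, over all pairs, of their longest common prefix length.
e.g. "84307184" and "84374" share the prefix "843" of length 3; no pair shares a longer one.
Longest shared-prefix length: 3

3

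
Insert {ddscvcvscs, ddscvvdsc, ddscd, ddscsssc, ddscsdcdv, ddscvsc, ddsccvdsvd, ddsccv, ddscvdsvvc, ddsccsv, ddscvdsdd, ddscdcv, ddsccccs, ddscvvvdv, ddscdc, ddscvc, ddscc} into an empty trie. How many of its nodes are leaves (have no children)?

Leaves are exactly the stored words that no other stored word extends.
Those words: "ddsccccs", "ddsccsv", "ddsccvdsvd", "ddscdcv", "ddscsdcdv", "ddscsssc", "ddscvcvscs", "ddscvdsdd", "ddscvdsvvc", "ddscvsc", "ddscvvdsc", "ddscvvvdv"
Leaf count: 12

12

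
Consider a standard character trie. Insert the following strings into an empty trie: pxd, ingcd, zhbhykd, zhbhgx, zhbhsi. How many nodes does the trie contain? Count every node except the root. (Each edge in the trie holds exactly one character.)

19

Trace insertions, counting only characters that open a new branch:
  "pxd" → 3 new (p, x, d)
  "ingcd" → 5 new (i, n, g, c, d)
  "zhbhykd" → 7 new (z, h, b, h, y, k, d)
  "zhbhgx" → prefix "zhbh" already present; 2 new (g, x)
  "zhbhsi" → prefix "zhbh" already present; 2 new (s, i)
Total nodes = 3 + 5 + 7 + 2 + 2 = 19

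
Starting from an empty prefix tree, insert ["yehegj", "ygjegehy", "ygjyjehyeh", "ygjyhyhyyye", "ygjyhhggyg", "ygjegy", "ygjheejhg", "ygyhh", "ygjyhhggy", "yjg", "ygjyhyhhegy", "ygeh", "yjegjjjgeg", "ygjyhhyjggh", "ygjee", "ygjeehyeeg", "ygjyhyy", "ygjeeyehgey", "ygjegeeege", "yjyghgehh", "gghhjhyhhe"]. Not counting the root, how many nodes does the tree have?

97

For each word, the new-node count is its length minus the longest prefix already in the trie:
  "yehegj" → 6 new (y, e, h, e, g, j)
  "ygjegehy" → prefix "y" already present; 7 new (g, j, e, g, e, h, y)
  "ygjyjehyeh" → prefix "ygj" already present; 7 new (y, j, e, h, y, e, h)
  "ygjyhyhyyye" → prefix "ygjy" already present; 7 new (h, y, h, y, y, y, e)
  "ygjyhhggyg" → prefix "ygjyh" already present; 5 new (h, g, g, y, g)
  "ygjegy" → prefix "ygjeg" already present; 1 new (y)
  "ygjheejhg" → prefix "ygj" already present; 6 new (h, e, e, j, h, g)
  "ygyhh" → prefix "yg" already present; 3 new (y, h, h)
  "ygjyhhggy" → prefix "ygjyhhggy" already present; 0 new (none)
  "yjg" → prefix "y" already present; 2 new (j, g)
  "ygjyhyhhegy" → prefix "ygjyhyh" already present; 4 new (h, e, g, y)
  "ygeh" → prefix "yg" already present; 2 new (e, h)
  "yjegjjjgeg" → prefix "yj" already present; 8 new (e, g, j, j, j, g, e, g)
  "ygjyhhyjggh" → prefix "ygjyhh" already present; 5 new (y, j, g, g, h)
  "ygjee" → prefix "ygje" already present; 1 new (e)
  "ygjeehyeeg" → prefix "ygjee" already present; 5 new (h, y, e, e, g)
  "ygjyhyy" → prefix "ygjyhy" already present; 1 new (y)
  "ygjeeyehgey" → prefix "ygjee" already present; 6 new (y, e, h, g, e, y)
  "ygjegeeege" → prefix "ygjege" already present; 4 new (e, e, g, e)
  "yjyghgehh" → prefix "yj" already present; 7 new (y, g, h, g, e, h, h)
  "gghhjhyhhe" → 10 new (g, g, h, h, j, h, y, h, h, e)
Total nodes = 6 + 7 + 7 + 7 + 5 + 1 + 6 + 3 + 0 + 2 + 4 + 2 + 8 + 5 + 1 + 5 + 1 + 6 + 4 + 7 + 10 = 97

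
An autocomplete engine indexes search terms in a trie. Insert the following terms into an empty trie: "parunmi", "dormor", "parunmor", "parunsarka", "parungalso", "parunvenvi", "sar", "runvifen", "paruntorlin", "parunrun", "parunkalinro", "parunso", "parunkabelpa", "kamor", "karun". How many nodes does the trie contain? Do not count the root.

Count nodes per top-level branch (shared prefixes stored once):
  'd'-branch (dormor): 6 nodes
  'k'-branch (kamor, karun): 8 nodes
  'p'-branch (parungalso, parunkabelpa, parunkalinro, parunmi, parunmor, parunrun, parunsarka, parunso, paruntorlin, parunvenvi): 46 nodes
  'r'-branch (runvifen): 8 nodes
  's'-branch (sar): 3 nodes
Sum: 71

71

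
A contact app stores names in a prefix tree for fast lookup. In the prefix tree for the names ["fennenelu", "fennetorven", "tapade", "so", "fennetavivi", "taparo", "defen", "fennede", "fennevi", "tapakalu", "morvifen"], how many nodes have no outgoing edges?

11

A leaf is a node with no children — equivalently, the end of a word that is not a proper prefix of any other stored word.
Those words: "defen", "fennede", "fennenelu", "fennetavivi", "fennetorven", "fennevi", "morvifen", "so", "tapade", "tapakalu", "taparo"
Leaf count: 11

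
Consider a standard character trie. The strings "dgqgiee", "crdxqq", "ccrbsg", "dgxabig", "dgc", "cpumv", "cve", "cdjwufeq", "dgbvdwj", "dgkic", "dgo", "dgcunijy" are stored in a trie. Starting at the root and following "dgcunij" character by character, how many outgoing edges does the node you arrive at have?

1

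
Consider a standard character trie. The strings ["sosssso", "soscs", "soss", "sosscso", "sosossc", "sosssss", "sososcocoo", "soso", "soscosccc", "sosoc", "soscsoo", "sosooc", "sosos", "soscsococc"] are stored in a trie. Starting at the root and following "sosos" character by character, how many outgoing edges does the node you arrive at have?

2

The children of the "sosos" node are the distinct next characters among strings starting with "sosos".
Distinct next characters after "sosos": c, s.
That node has 2 child edges.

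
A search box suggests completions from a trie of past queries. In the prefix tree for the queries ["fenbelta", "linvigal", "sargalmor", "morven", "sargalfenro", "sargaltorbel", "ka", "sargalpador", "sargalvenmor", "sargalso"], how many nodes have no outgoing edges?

Leaves are exactly the stored words that no other stored word extends.
Those words: "fenbelta", "ka", "linvigal", "morven", "sargalfenro", "sargalmor", "sargalpador", "sargalso", "sargaltorbel", "sargalvenmor"
Leaf count: 10

10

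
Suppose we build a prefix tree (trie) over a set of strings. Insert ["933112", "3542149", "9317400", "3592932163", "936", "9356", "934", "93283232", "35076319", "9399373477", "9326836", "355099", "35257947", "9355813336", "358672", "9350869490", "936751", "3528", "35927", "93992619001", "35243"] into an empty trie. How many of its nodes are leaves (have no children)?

Leaves are exactly the stored words that no other stored word extends.
Those words: "35076319", "35243", "35257947", "3528", "3542149", "355099", "358672", "35927", "3592932163", "9317400", "9326836", "93283232", "933112", "934", "9350869490", "9355813336", "9356", "936751", "93992619001", "9399373477"
Leaf count: 20

20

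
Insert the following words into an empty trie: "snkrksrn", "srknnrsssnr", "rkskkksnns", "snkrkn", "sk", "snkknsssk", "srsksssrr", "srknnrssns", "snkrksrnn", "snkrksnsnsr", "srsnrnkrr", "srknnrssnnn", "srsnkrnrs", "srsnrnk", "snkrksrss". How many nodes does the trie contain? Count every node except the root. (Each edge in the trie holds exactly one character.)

66

Count nodes per top-level branch (shared prefixes stored once):
  'r'-branch (rkskkksnns): 10 nodes
  's'-branch (sk, snkknsssk, snkrkn, snkrksnsnsr, snkrksrn, snkrksrnn, snkrksrss, srknnrssnnn, srknnrssns, srknnrsssnr, srsksssrr, srsnkrnrs, srsnrnk, srsnrnkrr): 56 nodes
Sum: 66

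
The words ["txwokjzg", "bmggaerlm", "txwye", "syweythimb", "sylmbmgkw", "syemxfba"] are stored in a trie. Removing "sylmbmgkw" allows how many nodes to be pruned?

A node on "sylmbmgkw"'s path can go only if nothing else ends at it or branches off below it.
The suffix "lmbmgkw" (7 nodes) is used only by "sylmbmgkw"; the node for "sy" still has the child "w", so pruning stops there.
Nodes removed: 7

7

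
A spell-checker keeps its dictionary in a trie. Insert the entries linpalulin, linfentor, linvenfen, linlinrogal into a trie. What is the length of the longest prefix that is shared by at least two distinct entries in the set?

Equivalently: take the maximum, over all pairs, of their longest common prefix length.
e.g. "linfentor" and "linlinrogal" share the prefix "lin" of length 3; no pair shares a longer one.
Longest shared-prefix length: 3

3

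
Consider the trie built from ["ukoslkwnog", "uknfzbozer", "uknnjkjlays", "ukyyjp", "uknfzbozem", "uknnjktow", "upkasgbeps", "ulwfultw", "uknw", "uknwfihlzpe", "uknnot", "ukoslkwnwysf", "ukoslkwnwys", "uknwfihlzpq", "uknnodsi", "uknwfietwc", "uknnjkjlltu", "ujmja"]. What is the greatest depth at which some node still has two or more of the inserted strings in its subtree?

11

Look for the deepest trie node that still has at least two words in its subtree.
"ukoslkwnwys" and "ukoslkwnwysf" agree on "ukoslkwnwys" (11 characters) before diverging; nothing deeper is shared.
Longest shared-prefix length: 11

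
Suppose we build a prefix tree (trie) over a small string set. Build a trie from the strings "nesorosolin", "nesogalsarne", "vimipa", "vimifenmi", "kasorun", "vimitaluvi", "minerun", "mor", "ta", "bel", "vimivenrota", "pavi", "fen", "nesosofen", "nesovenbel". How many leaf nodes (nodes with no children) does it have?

Leaves are exactly the stored words that no other stored word extends.
Those words: "bel", "fen", "kasorun", "minerun", "mor", "nesogalsarne", "nesorosolin", "nesosofen", "nesovenbel", "pavi", "ta", "vimifenmi", "vimipa", "vimitaluvi", "vimivenrota"
Leaf count: 15

15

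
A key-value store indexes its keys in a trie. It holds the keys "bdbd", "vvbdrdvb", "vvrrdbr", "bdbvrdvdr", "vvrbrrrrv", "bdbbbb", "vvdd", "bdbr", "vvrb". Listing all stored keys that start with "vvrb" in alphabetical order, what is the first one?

DFS of the "vvrb" subtree visits, in order: "vvrb", "vvrbrrrrv"
Position 1: vvrb

vvrb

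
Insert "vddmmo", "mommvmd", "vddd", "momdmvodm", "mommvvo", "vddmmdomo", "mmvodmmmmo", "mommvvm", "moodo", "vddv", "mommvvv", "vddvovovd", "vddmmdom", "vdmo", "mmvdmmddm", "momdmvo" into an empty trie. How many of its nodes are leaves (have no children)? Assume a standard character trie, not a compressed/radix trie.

13

A leaf is a node with no children — equivalently, the end of a word that is not a proper prefix of any other stored word.
Those words: "mmvdmmddm", "mmvodmmmmo", "momdmvodm", "mommvmd", "mommvvm", "mommvvo", "mommvvv", "moodo", "vddd", "vddmmdomo", "vddmmo", "vddvovovd", "vdmo"
Leaf count: 13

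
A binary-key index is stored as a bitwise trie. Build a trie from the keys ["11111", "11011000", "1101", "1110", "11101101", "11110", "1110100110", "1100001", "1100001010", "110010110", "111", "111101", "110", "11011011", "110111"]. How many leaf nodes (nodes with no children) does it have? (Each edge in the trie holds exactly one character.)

9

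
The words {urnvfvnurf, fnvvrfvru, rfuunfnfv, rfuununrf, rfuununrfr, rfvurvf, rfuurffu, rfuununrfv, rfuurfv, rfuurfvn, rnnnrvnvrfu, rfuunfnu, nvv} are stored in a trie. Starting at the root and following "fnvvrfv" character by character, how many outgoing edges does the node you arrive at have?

Follow the path "fnvvrfv" to its node, then look at its outgoing edges.
Distinct next characters after "fnvvrfv": r.
That node has 1 child edge.

1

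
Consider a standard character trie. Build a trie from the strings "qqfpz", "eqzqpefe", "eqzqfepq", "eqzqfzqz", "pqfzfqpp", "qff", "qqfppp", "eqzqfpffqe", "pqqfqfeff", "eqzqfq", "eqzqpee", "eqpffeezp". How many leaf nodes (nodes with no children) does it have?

A leaf is a node with no children — equivalently, the end of a word that is not a proper prefix of any other stored word.
Those words: "eqpffeezp", "eqzqfepq", "eqzqfpffqe", "eqzqfq", "eqzqfzqz", "eqzqpee", "eqzqpefe", "pqfzfqpp", "pqqfqfeff", "qff", "qqfppp", "qqfpz"
Leaf count: 12

12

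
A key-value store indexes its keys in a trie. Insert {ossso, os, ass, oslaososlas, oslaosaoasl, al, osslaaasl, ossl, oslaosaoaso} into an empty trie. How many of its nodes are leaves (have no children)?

7

Leaves are exactly the stored words that no other stored word extends.
Those words: "al", "ass", "oslaosaoasl", "oslaosaoaso", "oslaososlas", "osslaaasl", "ossso"
Leaf count: 7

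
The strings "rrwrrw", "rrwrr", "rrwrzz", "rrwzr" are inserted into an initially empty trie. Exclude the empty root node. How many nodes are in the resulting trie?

10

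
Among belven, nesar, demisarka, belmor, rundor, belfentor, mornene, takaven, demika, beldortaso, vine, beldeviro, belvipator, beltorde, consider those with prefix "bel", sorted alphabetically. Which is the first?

Filter for "bel…" and sort: "beldeviro", "beldortaso", "belfentor", "belmor", "beltorde", "belven", "belvipator"
The 1st is beldeviro.

beldeviro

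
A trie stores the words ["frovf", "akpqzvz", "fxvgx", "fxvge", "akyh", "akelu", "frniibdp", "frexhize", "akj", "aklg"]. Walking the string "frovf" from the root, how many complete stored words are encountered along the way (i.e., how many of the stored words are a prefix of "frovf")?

1

Check each prefix of "frovf" against the stored set — each match is an end-marker on the path.
Prefixes of the query that are stored words: "frovf"
Count: 1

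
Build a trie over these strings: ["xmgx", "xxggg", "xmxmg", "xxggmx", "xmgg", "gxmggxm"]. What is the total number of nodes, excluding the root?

21

For each word, the new-node count is its length minus the longest prefix already in the trie:
  "xmgx" → 4 new (x, m, g, x)
  "xxggg" → prefix "x" already present; 4 new (x, g, g, g)
  "xmxmg" → prefix "xm" already present; 3 new (x, m, g)
  "xxggmx" → prefix "xxgg" already present; 2 new (m, x)
  "xmgg" → prefix "xmg" already present; 1 new (g)
  "gxmggxm" → 7 new (g, x, m, g, g, x, m)
Total nodes = 4 + 4 + 3 + 2 + 1 + 7 = 21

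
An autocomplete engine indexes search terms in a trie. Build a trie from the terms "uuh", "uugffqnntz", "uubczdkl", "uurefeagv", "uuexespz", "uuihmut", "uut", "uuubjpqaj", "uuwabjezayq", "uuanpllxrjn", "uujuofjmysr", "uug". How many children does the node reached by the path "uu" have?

11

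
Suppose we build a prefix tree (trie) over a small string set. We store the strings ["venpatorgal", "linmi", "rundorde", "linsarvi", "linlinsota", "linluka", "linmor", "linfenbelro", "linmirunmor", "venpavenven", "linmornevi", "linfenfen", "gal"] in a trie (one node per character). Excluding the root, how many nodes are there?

71

Trace insertions, counting only characters that open a new branch:
  "venpatorgal" → 11 new (v, e, n, p, a, t, o, r, g, a, l)
  "linmi" → 5 new (l, i, n, m, i)
  "rundorde" → 8 new (r, u, n, d, o, r, d, e)
  "linsarvi" → prefix "lin" already present; 5 new (s, a, r, v, i)
  "linlinsota" → prefix "lin" already present; 7 new (l, i, n, s, o, t, a)
  "linluka" → prefix "linl" already present; 3 new (u, k, a)
  "linmor" → prefix "linm" already present; 2 new (o, r)
  "linfenbelro" → prefix "lin" already present; 8 new (f, e, n, b, e, l, r, o)
  "linmirunmor" → prefix "linmi" already present; 6 new (r, u, n, m, o, r)
  "venpavenven" → prefix "venpa" already present; 6 new (v, e, n, v, e, n)
  "linmornevi" → prefix "linmor" already present; 4 new (n, e, v, i)
  "linfenfen" → prefix "linfen" already present; 3 new (f, e, n)
  "gal" → 3 new (g, a, l)
Total nodes = 11 + 5 + 8 + 5 + 7 + 3 + 2 + 8 + 6 + 6 + 4 + 3 + 3 = 71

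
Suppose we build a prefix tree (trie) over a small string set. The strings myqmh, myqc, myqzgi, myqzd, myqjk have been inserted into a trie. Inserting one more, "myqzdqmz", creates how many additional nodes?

The longest prefix of "myqzdqmz" already in the trie is "myqzd" (length 5).
So 8 − 5 = 3 new nodes.

3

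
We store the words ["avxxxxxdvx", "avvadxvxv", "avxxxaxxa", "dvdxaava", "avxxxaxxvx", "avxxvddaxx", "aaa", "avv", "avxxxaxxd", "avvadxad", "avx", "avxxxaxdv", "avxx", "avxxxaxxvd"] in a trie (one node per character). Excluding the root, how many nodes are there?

For each word, the new-node count is its length minus the longest prefix already in the trie:
  "avxxxxxdvx" → 10 new (a, v, x, x, x, x, x, d, v, x)
  "avvadxvxv" → prefix "av" already present; 7 new (v, a, d, x, v, x, v)
  "avxxxaxxa" → prefix "avxxx" already present; 4 new (a, x, x, a)
  "dvdxaava" → 8 new (d, v, d, x, a, a, v, a)
  "avxxxaxxvx" → prefix "avxxxaxx" already present; 2 new (v, x)
  "avxxvddaxx" → prefix "avxx" already present; 6 new (v, d, d, a, x, x)
  "aaa" → prefix "a" already present; 2 new (a, a)
  "avv" → prefix "avv" already present; 0 new (none)
  "avxxxaxxd" → prefix "avxxxaxx" already present; 1 new (d)
  "avvadxad" → prefix "avvadx" already present; 2 new (a, d)
  "avx" → prefix "avx" already present; 0 new (none)
  "avxxxaxdv" → prefix "avxxxax" already present; 2 new (d, v)
  "avxx" → prefix "avxx" already present; 0 new (none)
  "avxxxaxxvd" → prefix "avxxxaxxv" already present; 1 new (d)
Total nodes = 10 + 7 + 4 + 8 + 2 + 6 + 2 + 0 + 1 + 2 + 0 + 2 + 0 + 1 = 45

45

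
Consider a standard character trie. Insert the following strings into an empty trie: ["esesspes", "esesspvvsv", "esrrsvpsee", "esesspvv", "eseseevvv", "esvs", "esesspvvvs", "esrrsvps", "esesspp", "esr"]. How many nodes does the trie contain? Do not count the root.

Count nodes per top-level branch (shared prefixes stored once):
  'e'-branch (eseseevvv, esesspes, esesspp, esesspvv, esesspvvsv, esesspvvvs, esr, esrrsvps, esrrsvpsee, esvs): 30 nodes
Sum: 30

30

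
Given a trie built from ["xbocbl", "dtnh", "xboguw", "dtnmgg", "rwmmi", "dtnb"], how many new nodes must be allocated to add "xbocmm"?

Walking "xbocmm" from the root, the first 4 characters ("xboc") follow existing edges; "m" is the first miss.
New nodes needed: |"xbocmm"| − 4 = 6 − 4 = 2.

2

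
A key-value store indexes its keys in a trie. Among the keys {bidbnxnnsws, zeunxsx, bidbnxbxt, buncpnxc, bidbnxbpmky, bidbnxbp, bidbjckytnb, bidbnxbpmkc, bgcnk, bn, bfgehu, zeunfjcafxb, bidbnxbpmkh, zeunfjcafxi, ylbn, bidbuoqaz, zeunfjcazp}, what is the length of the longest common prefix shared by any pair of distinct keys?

10

The deepest shared node is where two words last agree before diverging.
e.g. "bidbnxbpmkc" and "bidbnxbpmkh" share the prefix "bidbnxbpmk" of length 10; no pair shares a longer one.
Longest shared-prefix length: 10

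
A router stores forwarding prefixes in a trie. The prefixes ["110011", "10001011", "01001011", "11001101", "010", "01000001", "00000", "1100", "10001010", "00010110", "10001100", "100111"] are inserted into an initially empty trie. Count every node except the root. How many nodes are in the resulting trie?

43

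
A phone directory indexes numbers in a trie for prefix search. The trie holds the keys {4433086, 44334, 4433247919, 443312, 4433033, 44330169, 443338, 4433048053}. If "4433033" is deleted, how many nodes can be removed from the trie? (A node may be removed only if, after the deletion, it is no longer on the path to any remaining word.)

2

After clearing the end-marker at "4433033", prune upward until reaching a node still needed by another word.
The suffix "33" (2 nodes) is used only by "4433033"; the node for "44330" still has the child "8", so pruning stops there.
Nodes removed: 2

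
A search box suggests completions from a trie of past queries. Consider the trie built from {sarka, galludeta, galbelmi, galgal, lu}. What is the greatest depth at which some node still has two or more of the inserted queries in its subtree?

3

The deepest shared node is where two words last agree before diverging.
"galbelmi" and "galgal" agree on "gal" (3 characters) before diverging; nothing deeper is shared.
Longest shared-prefix length: 3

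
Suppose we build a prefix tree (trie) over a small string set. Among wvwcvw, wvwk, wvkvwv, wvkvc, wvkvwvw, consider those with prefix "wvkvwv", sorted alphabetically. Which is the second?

DFS of the "wvkvwv" subtree visits, in order: "wvkvwv", "wvkvwvw"
The 2nd is wvkvwvw.

wvkvwvw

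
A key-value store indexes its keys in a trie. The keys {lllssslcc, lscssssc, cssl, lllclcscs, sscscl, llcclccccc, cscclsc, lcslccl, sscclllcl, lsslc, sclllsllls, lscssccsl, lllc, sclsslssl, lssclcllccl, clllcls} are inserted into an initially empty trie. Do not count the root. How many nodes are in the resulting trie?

93

For each word, the new-node count is its length minus the longest prefix already in the trie:
  "lllssslcc" → 9 new (l, l, l, s, s, s, l, c, c)
  "lscssssc" → prefix "l" already present; 7 new (s, c, s, s, s, s, c)
  "cssl" → 4 new (c, s, s, l)
  "lllclcscs" → prefix "lll" already present; 6 new (c, l, c, s, c, s)
  "sscscl" → 6 new (s, s, c, s, c, l)
  "llcclccccc" → prefix "ll" already present; 8 new (c, c, l, c, c, c, c, c)
  "cscclsc" → prefix "cs" already present; 5 new (c, c, l, s, c)
  "lcslccl" → prefix "l" already present; 6 new (c, s, l, c, c, l)
  "sscclllcl" → prefix "ssc" already present; 6 new (c, l, l, l, c, l)
  "lsslc" → prefix "ls" already present; 3 new (s, l, c)
  "sclllsllls" → prefix "s" already present; 9 new (c, l, l, l, s, l, l, l, s)
  "lscssccsl" → prefix "lscss" already present; 4 new (c, c, s, l)
  "lllc" → prefix "lllc" already present; 0 new (none)
  "sclsslssl" → prefix "scl" already present; 6 new (s, s, l, s, s, l)
  "lssclcllccl" → prefix "lss" already present; 8 new (c, l, c, l, l, c, c, l)
  "clllcls" → prefix "c" already present; 6 new (l, l, l, c, l, s)
Total nodes = 9 + 7 + 4 + 6 + 6 + 8 + 5 + 6 + 6 + 3 + 9 + 4 + 0 + 6 + 8 + 6 = 93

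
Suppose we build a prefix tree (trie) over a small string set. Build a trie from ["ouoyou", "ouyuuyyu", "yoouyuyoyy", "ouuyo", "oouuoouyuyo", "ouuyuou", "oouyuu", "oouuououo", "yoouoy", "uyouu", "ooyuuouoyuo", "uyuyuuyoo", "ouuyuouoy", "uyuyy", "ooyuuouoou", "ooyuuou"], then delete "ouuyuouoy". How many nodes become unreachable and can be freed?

A node on "ouuyuouoy"'s path can go only if nothing else ends at it or branches off below it.
The suffix "oy" (2 nodes) is used only by "ouuyuouoy"; "ouuyuou" is itself a stored word, so pruning stops there.
Nodes removed: 2

2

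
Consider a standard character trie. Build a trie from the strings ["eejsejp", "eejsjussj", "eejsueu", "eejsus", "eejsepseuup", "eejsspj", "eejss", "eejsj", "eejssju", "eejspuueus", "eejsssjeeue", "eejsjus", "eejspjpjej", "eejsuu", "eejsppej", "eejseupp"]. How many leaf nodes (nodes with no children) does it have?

A leaf is a node with no children — equivalently, the end of a word that is not a proper prefix of any other stored word.
Those words: "eejsejp", "eejsepseuup", "eejseupp", "eejsjussj", "eejspjpjej", "eejsppej", "eejspuueus", "eejssju", "eejsspj", "eejsssjeeue", "eejsueu", "eejsus", "eejsuu"
Leaf count: 13

13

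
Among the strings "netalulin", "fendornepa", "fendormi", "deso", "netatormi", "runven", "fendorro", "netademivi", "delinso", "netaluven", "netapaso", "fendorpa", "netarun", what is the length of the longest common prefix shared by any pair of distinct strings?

The deepest shared node is where two words last agree before diverging.
e.g. "fendormi" and "fendornepa" share the prefix "fendor" of length 6; no pair shares a longer one.
Longest shared-prefix length: 6

6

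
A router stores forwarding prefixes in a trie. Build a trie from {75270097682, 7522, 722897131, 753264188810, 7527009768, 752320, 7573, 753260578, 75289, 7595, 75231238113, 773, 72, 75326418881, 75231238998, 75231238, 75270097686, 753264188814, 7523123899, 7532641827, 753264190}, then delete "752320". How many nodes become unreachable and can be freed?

2

Walk "752320" from the leaf back toward the root, removing each node that no remaining word uses.
The suffix "20" (2 nodes) is used only by "752320"; the node for "7523" still has the child "1", so pruning stops there.
Nodes removed: 2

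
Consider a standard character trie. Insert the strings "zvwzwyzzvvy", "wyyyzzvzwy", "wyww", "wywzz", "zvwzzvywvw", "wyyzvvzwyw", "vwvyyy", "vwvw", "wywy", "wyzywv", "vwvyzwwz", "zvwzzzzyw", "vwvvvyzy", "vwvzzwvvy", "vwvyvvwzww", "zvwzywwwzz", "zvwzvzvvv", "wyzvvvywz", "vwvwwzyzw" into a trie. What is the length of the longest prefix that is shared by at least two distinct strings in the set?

The deepest shared node is where two words last agree before diverging.
e.g. "zvwzzvywvw" and "zvwzzzzyw" share the prefix "zvwzz" of length 5; no pair shares a longer one.
Longest shared-prefix length: 5

5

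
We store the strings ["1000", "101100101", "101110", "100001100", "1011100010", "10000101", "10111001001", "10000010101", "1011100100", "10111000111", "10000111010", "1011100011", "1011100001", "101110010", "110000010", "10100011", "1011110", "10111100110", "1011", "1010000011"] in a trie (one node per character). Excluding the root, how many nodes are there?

65

Count nodes per top-level branch (shared prefixes stored once):
  '1'-branch (1000, 10000010101, 10000101, 100001100, 10000111010, 1010000011, 10100011, 1011, 101100101, 101110, 1011100001, 1011100010, 1011100011, 10111000111, 101110010, 1011100100, 10111001001, 1011110, 10111100110, 110000010): 65 nodes
Sum: 65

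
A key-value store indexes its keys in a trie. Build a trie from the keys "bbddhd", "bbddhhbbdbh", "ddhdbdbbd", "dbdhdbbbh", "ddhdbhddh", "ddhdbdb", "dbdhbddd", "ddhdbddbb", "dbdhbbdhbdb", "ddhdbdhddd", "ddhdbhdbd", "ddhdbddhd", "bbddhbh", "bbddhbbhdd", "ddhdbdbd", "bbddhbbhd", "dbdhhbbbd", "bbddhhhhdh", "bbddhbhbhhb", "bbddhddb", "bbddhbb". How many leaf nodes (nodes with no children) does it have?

16

A leaf is a node with no children — equivalently, the end of a word that is not a proper prefix of any other stored word.
Those words: "bbddhbbhdd", "bbddhbhbhhb", "bbddhddb", "bbddhhbbdbh", "bbddhhhhdh", "dbdhbbdhbdb", "dbdhbddd", "dbdhdbbbh", "dbdhhbbbd", "ddhdbdbbd", "ddhdbdbd", "ddhdbddbb", "ddhdbddhd", "ddhdbdhddd", "ddhdbhdbd", "ddhdbhddh"
Leaf count: 16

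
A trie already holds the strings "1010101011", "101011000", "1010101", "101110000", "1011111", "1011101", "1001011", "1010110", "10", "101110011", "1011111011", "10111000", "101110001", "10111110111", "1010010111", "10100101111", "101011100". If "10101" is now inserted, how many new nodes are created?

0

"10101" is already a full path in the trie; only an end-marker is added.
No new nodes are needed: 0.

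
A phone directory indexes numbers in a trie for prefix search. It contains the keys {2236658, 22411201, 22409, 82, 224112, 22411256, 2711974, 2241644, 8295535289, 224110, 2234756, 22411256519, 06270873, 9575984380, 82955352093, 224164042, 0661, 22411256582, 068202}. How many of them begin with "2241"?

Traverse to the node for "2241", then collect every word in that subtree.
Words under "2241": 224110, 224112, 22411201, 22411256, 22411256519, 22411256582, 224164042, 2241644
Count: 8

8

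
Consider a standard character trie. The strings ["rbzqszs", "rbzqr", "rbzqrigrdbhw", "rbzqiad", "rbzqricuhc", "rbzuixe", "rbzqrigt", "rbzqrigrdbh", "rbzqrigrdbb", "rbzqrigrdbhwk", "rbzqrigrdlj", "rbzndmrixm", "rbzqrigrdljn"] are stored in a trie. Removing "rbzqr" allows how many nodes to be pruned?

0

After clearing the end-marker at "rbzqr", prune upward until reaching a node still needed by another word.
Every node on "rbzqr" is still needed (e.g. by "rbzqrigrdbhw"), so nothing is freed.
Nodes removed: 0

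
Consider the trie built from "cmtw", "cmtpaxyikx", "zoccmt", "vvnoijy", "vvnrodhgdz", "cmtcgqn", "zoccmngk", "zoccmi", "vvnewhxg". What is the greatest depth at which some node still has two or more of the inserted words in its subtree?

5

Equivalently: take the maximum, over all pairs, of their longest common prefix length.
"zoccmi" and "zoccmngk" agree on "zoccm" (5 characters) before diverging; nothing deeper is shared.
Longest shared-prefix length: 5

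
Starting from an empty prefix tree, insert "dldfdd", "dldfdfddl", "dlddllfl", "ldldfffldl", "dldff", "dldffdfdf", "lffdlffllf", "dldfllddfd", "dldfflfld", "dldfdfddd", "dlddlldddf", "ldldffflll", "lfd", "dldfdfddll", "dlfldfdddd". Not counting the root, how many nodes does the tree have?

66

For each word, the new-node count is its length minus the longest prefix already in the trie:
  "dldfdd" → 6 new (d, l, d, f, d, d)
  "dldfdfddl" → prefix "dldfd" already present; 4 new (f, d, d, l)
  "dlddllfl" → prefix "dld" already present; 5 new (d, l, l, f, l)
  "ldldfffldl" → 10 new (l, d, l, d, f, f, f, l, d, l)
  "dldff" → prefix "dldf" already present; 1 new (f)
  "dldffdfdf" → prefix "dldff" already present; 4 new (d, f, d, f)
  "lffdlffllf" → prefix "l" already present; 9 new (f, f, d, l, f, f, l, l, f)
  "dldfllddfd" → prefix "dldf" already present; 6 new (l, l, d, d, f, d)
  "dldfflfld" → prefix "dldff" already present; 4 new (l, f, l, d)
  "dldfdfddd" → prefix "dldfdfdd" already present; 1 new (d)
  "dlddlldddf" → prefix "dlddll" already present; 4 new (d, d, d, f)
  "ldldffflll" → prefix "ldldfffl" already present; 2 new (l, l)
  "lfd" → prefix "lf" already present; 1 new (d)
  "dldfdfddll" → prefix "dldfdfddl" already present; 1 new (l)
  "dlfldfdddd" → prefix "dl" already present; 8 new (f, l, d, f, d, d, d, d)
Total nodes = 6 + 4 + 5 + 10 + 1 + 4 + 9 + 6 + 4 + 1 + 4 + 2 + 1 + 1 + 8 = 66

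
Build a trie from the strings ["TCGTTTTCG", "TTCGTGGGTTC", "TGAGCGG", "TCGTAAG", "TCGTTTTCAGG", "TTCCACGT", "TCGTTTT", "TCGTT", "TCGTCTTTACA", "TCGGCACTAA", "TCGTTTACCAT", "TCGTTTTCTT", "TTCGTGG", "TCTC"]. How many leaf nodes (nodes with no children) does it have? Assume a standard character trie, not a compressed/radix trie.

A leaf is a node with no children — equivalently, the end of a word that is not a proper prefix of any other stored word.
Those words: "TCGGCACTAA", "TCGTAAG", "TCGTCTTTACA", "TCGTTTACCAT", "TCGTTTTCAGG", "TCGTTTTCG", "TCGTTTTCTT", "TCTC", "TGAGCGG", "TTCCACGT", "TTCGTGGGTTC"
Leaf count: 11

11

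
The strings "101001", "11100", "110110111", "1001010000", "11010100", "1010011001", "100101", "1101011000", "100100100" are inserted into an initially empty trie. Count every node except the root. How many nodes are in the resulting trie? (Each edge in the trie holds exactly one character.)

Trace insertions, counting only characters that open a new branch:
  "101001" → 6 new (1, 0, 1, 0, 0, 1)
  "11100" → prefix "1" already present; 4 new (1, 1, 0, 0)
  "110110111" → prefix "11" already present; 7 new (0, 1, 1, 0, 1, 1, 1)
  "1001010000" → prefix "10" already present; 8 new (0, 1, 0, 1, 0, 0, 0, 0)
  "11010100" → prefix "1101" already present; 4 new (0, 1, 0, 0)
  "1010011001" → prefix "101001" already present; 4 new (1, 0, 0, 1)
  "100101" → prefix "100101" already present; 0 new (none)
  "1101011000" → prefix "110101" already present; 4 new (1, 0, 0, 0)
  "100100100" → prefix "10010" already present; 4 new (0, 1, 0, 0)
Total nodes = 6 + 4 + 7 + 8 + 4 + 4 + 0 + 4 + 4 = 41

41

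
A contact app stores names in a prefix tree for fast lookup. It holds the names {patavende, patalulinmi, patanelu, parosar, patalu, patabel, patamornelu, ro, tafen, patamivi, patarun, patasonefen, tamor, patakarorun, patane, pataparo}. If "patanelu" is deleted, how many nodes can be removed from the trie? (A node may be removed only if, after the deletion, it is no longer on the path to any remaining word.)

Walk "patanelu" from the leaf back toward the root, removing each node that no remaining word uses.
The suffix "lu" (2 nodes) is used only by "patanelu"; "patane" is itself a stored word, so pruning stops there.
Nodes removed: 2

2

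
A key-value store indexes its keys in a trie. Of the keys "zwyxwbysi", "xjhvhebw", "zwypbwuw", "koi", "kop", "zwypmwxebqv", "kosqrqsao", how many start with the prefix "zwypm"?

Traverse to the node for "zwypm", then collect every word in that subtree.
Matches: "zwypmwxebqv"
Count: 1

1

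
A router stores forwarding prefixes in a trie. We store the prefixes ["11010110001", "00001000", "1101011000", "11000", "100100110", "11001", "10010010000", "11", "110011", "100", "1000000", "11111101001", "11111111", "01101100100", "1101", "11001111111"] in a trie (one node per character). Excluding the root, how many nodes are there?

Insert word by word; a character creates a node only if that edge doesn't already exist:
  "11010110001" → 11 new (1, 1, 0, 1, 0, 1, 1, 0, 0, 0, 1)
  "00001000" → 8 new (0, 0, 0, 0, 1, 0, 0, 0)
  "1101011000" → prefix "1101011000" already present; 0 new (none)
  "11000" → prefix "110" already present; 2 new (0, 0)
  "100100110" → prefix "1" already present; 8 new (0, 0, 1, 0, 0, 1, 1, 0)
  "11001" → prefix "1100" already present; 1 new (1)
  "10010010000" → prefix "1001001" already present; 4 new (0, 0, 0, 0)
  "11" → prefix "11" already present; 0 new (none)
  "110011" → prefix "11001" already present; 1 new (1)
  "100" → prefix "100" already present; 0 new (none)
  "1000000" → prefix "100" already present; 4 new (0, 0, 0, 0)
  "11111101001" → prefix "11" already present; 9 new (1, 1, 1, 1, 0, 1, 0, 0, 1)
  "11111111" → prefix "111111" already present; 2 new (1, 1)
  "01101100100" → prefix "0" already present; 10 new (1, 1, 0, 1, 1, 0, 0, 1, 0, 0)
  "1101" → prefix "1101" already present; 0 new (none)
  "11001111111" → prefix "110011" already present; 5 new (1, 1, 1, 1, 1)
Total nodes = 11 + 8 + 0 + 2 + 8 + 1 + 4 + 0 + 1 + 0 + 4 + 9 + 2 + 10 + 0 + 5 = 65

65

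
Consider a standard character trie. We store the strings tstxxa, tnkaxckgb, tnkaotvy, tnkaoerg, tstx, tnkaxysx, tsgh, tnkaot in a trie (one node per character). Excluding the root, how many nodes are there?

26

Count nodes per top-level branch (shared prefixes stored once):
  't'-branch (tnkaoerg, tnkaot, tnkaotvy, tnkaxckgb, tnkaxysx, tsgh, tstx, tstxxa): 26 nodes
Sum: 26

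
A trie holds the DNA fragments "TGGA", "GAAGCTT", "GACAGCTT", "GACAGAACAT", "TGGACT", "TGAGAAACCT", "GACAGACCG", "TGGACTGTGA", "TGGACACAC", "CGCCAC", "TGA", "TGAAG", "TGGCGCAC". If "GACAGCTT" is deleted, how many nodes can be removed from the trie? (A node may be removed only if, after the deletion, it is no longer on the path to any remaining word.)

3

Walk "GACAGCTT" from the leaf back toward the root, removing each node that no remaining word uses.
The suffix "CTT" (3 nodes) is used only by "GACAGCTT"; the node for "GACAG" still has the child "A", so pruning stops there.
Nodes removed: 3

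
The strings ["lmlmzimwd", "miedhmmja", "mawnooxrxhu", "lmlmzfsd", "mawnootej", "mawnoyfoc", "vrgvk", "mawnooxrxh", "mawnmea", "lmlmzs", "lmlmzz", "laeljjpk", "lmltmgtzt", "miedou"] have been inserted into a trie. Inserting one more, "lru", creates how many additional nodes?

2

The longest prefix of "lru" already in the trie is "l" (length 1).
New nodes needed: |"lru"| − 1 = 3 − 1 = 2.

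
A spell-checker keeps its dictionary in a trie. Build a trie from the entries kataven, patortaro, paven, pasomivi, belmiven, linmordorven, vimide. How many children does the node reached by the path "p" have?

Walk "p" from the root, arriving at one node.
Characters that immediately follow "p" among the stored strings: {a}.
That node has 1 child edge.

1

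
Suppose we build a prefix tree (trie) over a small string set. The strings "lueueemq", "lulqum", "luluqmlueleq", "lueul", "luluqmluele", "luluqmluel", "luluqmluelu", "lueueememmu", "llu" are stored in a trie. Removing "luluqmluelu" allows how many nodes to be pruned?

1

Walk "luluqmluelu" from the leaf back toward the root, removing each node that no remaining word uses.
The suffix "u" (1 node) is used only by "luluqmluelu"; the node for "luluqmluel" still has the child "e", so pruning stops there.
Nodes removed: 1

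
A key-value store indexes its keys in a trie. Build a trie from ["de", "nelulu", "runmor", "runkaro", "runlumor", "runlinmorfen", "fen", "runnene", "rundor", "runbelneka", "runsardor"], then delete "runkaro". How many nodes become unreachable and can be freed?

A node on "runkaro"'s path can go only if nothing else ends at it or branches off below it.
The suffix "karo" (4 nodes) is used only by "runkaro"; the node for "run" still has the child "m", so pruning stops there.
Nodes removed: 4

4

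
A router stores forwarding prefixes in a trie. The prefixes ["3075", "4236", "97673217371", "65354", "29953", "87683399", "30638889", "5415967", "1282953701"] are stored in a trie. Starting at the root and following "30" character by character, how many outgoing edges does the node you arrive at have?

2

Walk "30" from the root, arriving at one node.
Distinct next characters after "30": 6, 7.
That node has 2 child edges.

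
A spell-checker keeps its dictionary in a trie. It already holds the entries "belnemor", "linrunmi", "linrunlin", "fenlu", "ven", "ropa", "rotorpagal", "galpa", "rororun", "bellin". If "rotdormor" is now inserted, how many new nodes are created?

Walking "rotdormor" from the root, the first 3 characters ("rot") follow existing edges; "d" is the first miss.
So 9 − 3 = 6 new nodes.

6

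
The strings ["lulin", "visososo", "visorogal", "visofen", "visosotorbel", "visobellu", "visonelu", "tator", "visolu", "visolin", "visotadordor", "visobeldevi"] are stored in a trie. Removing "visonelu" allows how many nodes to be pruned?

4

After clearing the end-marker at "visonelu", prune upward until reaching a node still needed by another word.
The suffix "nelu" (4 nodes) is used only by "visonelu"; the node for "viso" still has the child "s", so pruning stops there.
Nodes removed: 4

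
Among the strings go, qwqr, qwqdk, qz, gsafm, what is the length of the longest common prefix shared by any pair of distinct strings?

Equivalently: take the maximum, over all pairs, of their longest common prefix length.
"qwqdk" and "qwqr" agree on "qwq" (3 characters) before diverging; nothing deeper is shared.
Longest shared-prefix length: 3

3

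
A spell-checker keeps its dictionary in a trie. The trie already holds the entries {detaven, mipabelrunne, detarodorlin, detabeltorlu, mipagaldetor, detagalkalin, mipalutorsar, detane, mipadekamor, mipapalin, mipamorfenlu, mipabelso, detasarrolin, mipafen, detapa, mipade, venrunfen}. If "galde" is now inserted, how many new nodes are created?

"galde" shares no prefix with any stored word, so all 5 characters open new nodes.
5 − 0 = 5 new nodes.

5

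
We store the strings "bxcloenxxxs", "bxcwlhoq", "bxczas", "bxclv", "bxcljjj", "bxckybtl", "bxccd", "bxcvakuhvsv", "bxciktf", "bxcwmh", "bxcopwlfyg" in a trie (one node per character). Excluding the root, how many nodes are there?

Trace insertions, counting only characters that open a new branch:
  "bxcloenxxxs" → 11 new (b, x, c, l, o, e, n, x, x, x, s)
  "bxcwlhoq" → prefix "bxc" already present; 5 new (w, l, h, o, q)
  "bxczas" → prefix "bxc" already present; 3 new (z, a, s)
  "bxclv" → prefix "bxcl" already present; 1 new (v)
  "bxcljjj" → prefix "bxcl" already present; 3 new (j, j, j)
  "bxckybtl" → prefix "bxc" already present; 5 new (k, y, b, t, l)
  "bxccd" → prefix "bxc" already present; 2 new (c, d)
  "bxcvakuhvsv" → prefix "bxc" already present; 8 new (v, a, k, u, h, v, s, v)
  "bxciktf" → prefix "bxc" already present; 4 new (i, k, t, f)
  "bxcwmh" → prefix "bxcw" already present; 2 new (m, h)
  "bxcopwlfyg" → prefix "bxc" already present; 7 new (o, p, w, l, f, y, g)
Total nodes = 11 + 5 + 3 + 1 + 3 + 5 + 2 + 8 + 4 + 2 + 7 = 51

51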